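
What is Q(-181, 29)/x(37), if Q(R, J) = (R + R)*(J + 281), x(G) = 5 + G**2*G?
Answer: -56110/25329 ≈ -2.2152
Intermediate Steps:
x(G) = 5 + G**3
Q(R, J) = 2*R*(281 + J) (Q(R, J) = (2*R)*(281 + J) = 2*R*(281 + J))
Q(-181, 29)/x(37) = (2*(-181)*(281 + 29))/(5 + 37**3) = (2*(-181)*310)/(5 + 50653) = -112220/50658 = -112220*1/50658 = -56110/25329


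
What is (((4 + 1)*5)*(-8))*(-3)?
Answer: 600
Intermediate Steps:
(((4 + 1)*5)*(-8))*(-3) = ((5*5)*(-8))*(-3) = (25*(-8))*(-3) = -200*(-3) = 600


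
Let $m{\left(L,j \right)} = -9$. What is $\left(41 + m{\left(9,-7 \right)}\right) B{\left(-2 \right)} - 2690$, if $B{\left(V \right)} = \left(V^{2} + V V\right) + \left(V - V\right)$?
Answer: $-2434$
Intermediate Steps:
$B{\left(V \right)} = 2 V^{2}$ ($B{\left(V \right)} = \left(V^{2} + V^{2}\right) + 0 = 2 V^{2} + 0 = 2 V^{2}$)
$\left(41 + m{\left(9,-7 \right)}\right) B{\left(-2 \right)} - 2690 = \left(41 - 9\right) 2 \left(-2\right)^{2} - 2690 = 32 \cdot 2 \cdot 4 - 2690 = 32 \cdot 8 - 2690 = 256 - 2690 = -2434$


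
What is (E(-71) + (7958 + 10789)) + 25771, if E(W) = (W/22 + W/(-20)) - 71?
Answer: 9778411/220 ≈ 44447.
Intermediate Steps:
E(W) = -71 - W/220 (E(W) = (W*(1/22) + W*(-1/20)) - 71 = (W/22 - W/20) - 71 = -W/220 - 71 = -71 - W/220)
(E(-71) + (7958 + 10789)) + 25771 = ((-71 - 1/220*(-71)) + (7958 + 10789)) + 25771 = ((-71 + 71/220) + 18747) + 25771 = (-15549/220 + 18747) + 25771 = 4108791/220 + 25771 = 9778411/220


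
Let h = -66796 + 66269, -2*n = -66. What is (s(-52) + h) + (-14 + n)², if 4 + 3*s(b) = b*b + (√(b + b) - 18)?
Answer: 728 + 2*I*√26/3 ≈ 728.0 + 3.3993*I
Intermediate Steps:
n = 33 (n = -½*(-66) = 33)
h = -527
s(b) = -22/3 + b²/3 + √2*√b/3 (s(b) = -4/3 + (b*b + (√(b + b) - 18))/3 = -4/3 + (b² + (√(2*b) - 18))/3 = -4/3 + (b² + (√2*√b - 18))/3 = -4/3 + (b² + (-18 + √2*√b))/3 = -4/3 + (-18 + b² + √2*√b)/3 = -4/3 + (-6 + b²/3 + √2*√b/3) = -22/3 + b²/3 + √2*√b/3)
(s(-52) + h) + (-14 + n)² = ((-22/3 + (⅓)*(-52)² + √2*√(-52)/3) - 527) + (-14 + 33)² = ((-22/3 + (⅓)*2704 + √2*(2*I*√13)/3) - 527) + 19² = ((-22/3 + 2704/3 + 2*I*√26/3) - 527) + 361 = ((894 + 2*I*√26/3) - 527) + 361 = (367 + 2*I*√26/3) + 361 = 728 + 2*I*√26/3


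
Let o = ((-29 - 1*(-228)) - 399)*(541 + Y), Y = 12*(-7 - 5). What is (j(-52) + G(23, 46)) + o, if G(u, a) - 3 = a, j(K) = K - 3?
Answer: -79406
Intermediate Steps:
j(K) = -3 + K
Y = -144 (Y = 12*(-12) = -144)
G(u, a) = 3 + a
o = -79400 (o = ((-29 - 1*(-228)) - 399)*(541 - 144) = ((-29 + 228) - 399)*397 = (199 - 399)*397 = -200*397 = -79400)
(j(-52) + G(23, 46)) + o = ((-3 - 52) + (3 + 46)) - 79400 = (-55 + 49) - 79400 = -6 - 79400 = -79406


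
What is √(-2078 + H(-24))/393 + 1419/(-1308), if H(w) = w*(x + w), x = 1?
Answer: -473/436 + I*√1526/393 ≈ -1.0849 + 0.0994*I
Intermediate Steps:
H(w) = w*(1 + w)
√(-2078 + H(-24))/393 + 1419/(-1308) = √(-2078 - 24*(1 - 24))/393 + 1419/(-1308) = √(-2078 - 24*(-23))*(1/393) + 1419*(-1/1308) = √(-2078 + 552)*(1/393) - 473/436 = √(-1526)*(1/393) - 473/436 = (I*√1526)*(1/393) - 473/436 = I*√1526/393 - 473/436 = -473/436 + I*√1526/393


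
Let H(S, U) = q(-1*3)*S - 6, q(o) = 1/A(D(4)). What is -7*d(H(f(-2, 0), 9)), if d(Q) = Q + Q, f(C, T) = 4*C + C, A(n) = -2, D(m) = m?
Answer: 14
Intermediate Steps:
q(o) = -½ (q(o) = 1/(-2) = -½)
f(C, T) = 5*C
H(S, U) = -6 - S/2 (H(S, U) = -S/2 - 6 = -6 - S/2)
d(Q) = 2*Q
-7*d(H(f(-2, 0), 9)) = -14*(-6 - 5*(-2)/2) = -14*(-6 - ½*(-10)) = -14*(-6 + 5) = -14*(-1) = -7*(-2) = 14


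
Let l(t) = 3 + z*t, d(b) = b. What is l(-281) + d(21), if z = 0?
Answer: 24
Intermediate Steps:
l(t) = 3 (l(t) = 3 + 0*t = 3 + 0 = 3)
l(-281) + d(21) = 3 + 21 = 24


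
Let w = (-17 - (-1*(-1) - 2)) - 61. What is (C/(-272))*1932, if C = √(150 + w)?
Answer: -483*√73/68 ≈ -60.688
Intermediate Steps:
w = -77 (w = (-17 - (1 - 2)) - 61 = (-17 - 1*(-1)) - 61 = (-17 + 1) - 61 = -16 - 61 = -77)
C = √73 (C = √(150 - 77) = √73 ≈ 8.5440)
(C/(-272))*1932 = (√73/(-272))*1932 = (√73*(-1/272))*1932 = -√73/272*1932 = -483*√73/68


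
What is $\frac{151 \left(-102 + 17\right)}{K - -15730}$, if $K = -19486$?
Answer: $\frac{12835}{3756} \approx 3.4172$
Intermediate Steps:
$\frac{151 \left(-102 + 17\right)}{K - -15730} = \frac{151 \left(-102 + 17\right)}{-19486 - -15730} = \frac{151 \left(-85\right)}{-19486 + 15730} = - \frac{12835}{-3756} = \left(-12835\right) \left(- \frac{1}{3756}\right) = \frac{12835}{3756}$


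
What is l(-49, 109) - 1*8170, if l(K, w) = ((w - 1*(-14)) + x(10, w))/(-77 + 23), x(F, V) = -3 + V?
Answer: -441409/54 ≈ -8174.2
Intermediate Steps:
l(K, w) = -11/54 - w/27 (l(K, w) = ((w - 1*(-14)) + (-3 + w))/(-77 + 23) = ((w + 14) + (-3 + w))/(-54) = ((14 + w) + (-3 + w))*(-1/54) = (11 + 2*w)*(-1/54) = -11/54 - w/27)
l(-49, 109) - 1*8170 = (-11/54 - 1/27*109) - 1*8170 = (-11/54 - 109/27) - 8170 = -229/54 - 8170 = -441409/54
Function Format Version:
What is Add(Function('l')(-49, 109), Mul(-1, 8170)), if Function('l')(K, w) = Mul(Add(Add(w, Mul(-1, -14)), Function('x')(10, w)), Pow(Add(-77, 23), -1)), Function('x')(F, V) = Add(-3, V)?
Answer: Rational(-441409, 54) ≈ -8174.2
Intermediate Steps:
Function('l')(K, w) = Add(Rational(-11, 54), Mul(Rational(-1, 27), w)) (Function('l')(K, w) = Mul(Add(Add(w, Mul(-1, -14)), Add(-3, w)), Pow(Add(-77, 23), -1)) = Mul(Add(Add(w, 14), Add(-3, w)), Pow(-54, -1)) = Mul(Add(Add(14, w), Add(-3, w)), Rational(-1, 54)) = Mul(Add(11, Mul(2, w)), Rational(-1, 54)) = Add(Rational(-11, 54), Mul(Rational(-1, 27), w)))
Add(Function('l')(-49, 109), Mul(-1, 8170)) = Add(Add(Rational(-11, 54), Mul(Rational(-1, 27), 109)), Mul(-1, 8170)) = Add(Add(Rational(-11, 54), Rational(-109, 27)), -8170) = Add(Rational(-229, 54), -8170) = Rational(-441409, 54)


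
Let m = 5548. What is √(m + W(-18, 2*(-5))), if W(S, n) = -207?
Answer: 7*√109 ≈ 73.082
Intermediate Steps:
√(m + W(-18, 2*(-5))) = √(5548 - 207) = √5341 = 7*√109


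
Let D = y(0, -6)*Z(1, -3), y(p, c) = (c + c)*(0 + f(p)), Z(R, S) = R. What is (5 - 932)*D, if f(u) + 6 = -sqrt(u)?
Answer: -66744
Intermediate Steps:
f(u) = -6 - sqrt(u)
y(p, c) = 2*c*(-6 - sqrt(p)) (y(p, c) = (c + c)*(0 + (-6 - sqrt(p))) = (2*c)*(-6 - sqrt(p)) = 2*c*(-6 - sqrt(p)))
D = 72 (D = -2*(-6)*(6 + sqrt(0))*1 = -2*(-6)*(6 + 0)*1 = -2*(-6)*6*1 = 72*1 = 72)
(5 - 932)*D = (5 - 932)*72 = -927*72 = -66744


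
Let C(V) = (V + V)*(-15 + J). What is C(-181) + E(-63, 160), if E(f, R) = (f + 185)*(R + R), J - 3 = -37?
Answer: 56778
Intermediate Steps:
J = -34 (J = 3 - 37 = -34)
E(f, R) = 2*R*(185 + f) (E(f, R) = (185 + f)*(2*R) = 2*R*(185 + f))
C(V) = -98*V (C(V) = (V + V)*(-15 - 34) = (2*V)*(-49) = -98*V)
C(-181) + E(-63, 160) = -98*(-181) + 2*160*(185 - 63) = 17738 + 2*160*122 = 17738 + 39040 = 56778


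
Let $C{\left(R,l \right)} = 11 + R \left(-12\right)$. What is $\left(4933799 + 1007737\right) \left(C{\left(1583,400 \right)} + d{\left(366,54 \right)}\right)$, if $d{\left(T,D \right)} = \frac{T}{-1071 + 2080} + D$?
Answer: $- \frac{113489356375968}{1009} \approx -1.1248 \cdot 10^{11}$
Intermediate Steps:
$C{\left(R,l \right)} = 11 - 12 R$
$d{\left(T,D \right)} = D + \frac{T}{1009}$ ($d{\left(T,D \right)} = \frac{T}{1009} + D = D + \frac{T}{1009}$)
$\left(4933799 + 1007737\right) \left(C{\left(1583,400 \right)} + d{\left(366,54 \right)}\right) = \left(4933799 + 1007737\right) \left(\left(11 - 18996\right) + \left(54 + \frac{1}{1009} \cdot 366\right)\right) = 5941536 \left(\left(11 - 18996\right) + \left(54 + \frac{366}{1009}\right)\right) = 5941536 \left(-18985 + \frac{54852}{1009}\right) = 5941536 \left(- \frac{19101013}{1009}\right) = - \frac{113489356375968}{1009}$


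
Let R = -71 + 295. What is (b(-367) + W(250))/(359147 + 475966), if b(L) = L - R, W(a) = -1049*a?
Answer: -262841/835113 ≈ -0.31474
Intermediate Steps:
R = 224
b(L) = -224 + L (b(L) = L - 1*224 = L - 224 = -224 + L)
(b(-367) + W(250))/(359147 + 475966) = ((-224 - 367) - 1049*250)/(359147 + 475966) = (-591 - 262250)/835113 = -262841*1/835113 = -262841/835113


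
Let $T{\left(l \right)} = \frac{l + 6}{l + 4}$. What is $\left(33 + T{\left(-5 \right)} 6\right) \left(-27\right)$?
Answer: $-729$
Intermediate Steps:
$T{\left(l \right)} = \frac{6 + l}{4 + l}$
$\left(33 + T{\left(-5 \right)} 6\right) \left(-27\right) = \left(33 + \frac{6 - 5}{4 - 5} \cdot 6\right) \left(-27\right) = \left(33 + \frac{1}{-1} \cdot 1 \cdot 6\right) \left(-27\right) = \left(33 + \left(-1\right) 1 \cdot 6\right) \left(-27\right) = \left(33 - 6\right) \left(-27\right) = 27 \left(-27\right) = -729$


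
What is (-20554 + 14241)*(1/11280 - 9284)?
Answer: 661119575447/11280 ≈ 5.8610e+7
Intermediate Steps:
(-20554 + 14241)*(1/11280 - 9284) = -6313*(1/11280 - 9284) = -6313*(-104723519/11280) = 661119575447/11280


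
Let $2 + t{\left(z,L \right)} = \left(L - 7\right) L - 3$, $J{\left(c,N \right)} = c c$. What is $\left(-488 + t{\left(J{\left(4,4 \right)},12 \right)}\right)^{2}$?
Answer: $187489$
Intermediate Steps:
$J{\left(c,N \right)} = c^{2}$
$t{\left(z,L \right)} = -5 + L \left(-7 + L\right)$ ($t{\left(z,L \right)} = -2 + \left(\left(L - 7\right) L - 3\right) = -2 + \left(\left(-7 + L\right) L - 3\right) = -2 + \left(L \left(-7 + L\right) - 3\right) = -2 + \left(-3 + L \left(-7 + L\right)\right) = -5 + L \left(-7 + L\right)$)
$\left(-488 + t{\left(J{\left(4,4 \right)},12 \right)}\right)^{2} = \left(-488 - \left(89 - 144\right)\right)^{2} = \left(-488 - -55\right)^{2} = \left(-488 + 55\right)^{2} = \left(-433\right)^{2} = 187489$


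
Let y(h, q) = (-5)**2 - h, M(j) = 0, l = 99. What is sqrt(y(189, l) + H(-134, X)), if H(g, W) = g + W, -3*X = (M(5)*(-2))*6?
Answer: I*sqrt(298) ≈ 17.263*I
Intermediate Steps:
y(h, q) = 25 - h
X = 0 (X = -0*(-2)*6/3 = -0*6 = -1/3*0 = 0)
H(g, W) = W + g
sqrt(y(189, l) + H(-134, X)) = sqrt((25 - 1*189) + (0 - 134)) = sqrt((25 - 189) - 134) = sqrt(-164 - 134) = sqrt(-298) = I*sqrt(298)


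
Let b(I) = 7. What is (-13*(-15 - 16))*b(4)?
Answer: 2821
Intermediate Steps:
(-13*(-15 - 16))*b(4) = -13*(-15 - 16)*7 = -13*(-31)*7 = 403*7 = 2821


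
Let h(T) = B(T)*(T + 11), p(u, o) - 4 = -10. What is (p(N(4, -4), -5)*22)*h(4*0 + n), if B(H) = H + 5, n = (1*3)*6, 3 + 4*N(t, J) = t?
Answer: -88044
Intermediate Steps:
N(t, J) = -3/4 + t/4
n = 18 (n = 3*6 = 18)
B(H) = 5 + H
p(u, o) = -6 (p(u, o) = 4 - 10 = -6)
h(T) = (5 + T)*(11 + T) (h(T) = (5 + T)*(T + 11) = (5 + T)*(11 + T))
(p(N(4, -4), -5)*22)*h(4*0 + n) = (-6*22)*((5 + (4*0 + 18))*(11 + (4*0 + 18))) = -132*(5 + (0 + 18))*(11 + (0 + 18)) = -132*(5 + 18)*(11 + 18) = -3036*29 = -132*667 = -88044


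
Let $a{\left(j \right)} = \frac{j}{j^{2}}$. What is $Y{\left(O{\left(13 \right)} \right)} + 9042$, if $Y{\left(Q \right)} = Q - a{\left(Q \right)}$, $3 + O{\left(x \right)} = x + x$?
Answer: $\frac{208494}{23} \approx 9065.0$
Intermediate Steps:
$O{\left(x \right)} = -3 + 2 x$ ($O{\left(x \right)} = -3 + \left(x + x\right) = -3 + 2 x$)
$a{\left(j \right)} = \frac{1}{j}$ ($a{\left(j \right)} = \frac{j}{j^{2}} = \frac{1}{j}$)
$Y{\left(Q \right)} = Q - \frac{1}{Q}$
$Y{\left(O{\left(13 \right)} \right)} + 9042 = \left(\left(-3 + 2 \cdot 13\right) - \frac{1}{-3 + 2 \cdot 13}\right) + 9042 = \left(\left(-3 + 26\right) - \frac{1}{-3 + 26}\right) + 9042 = \left(23 - \frac{1}{23}\right) + 9042 = \frac{528}{23} + 9042 = \frac{208494}{23}$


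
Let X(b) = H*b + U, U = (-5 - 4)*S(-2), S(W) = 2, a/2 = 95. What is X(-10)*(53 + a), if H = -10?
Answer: 19926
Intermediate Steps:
a = 190 (a = 2*95 = 190)
U = -18 (U = (-5 - 4)*2 = -9*2 = -18)
X(b) = -18 - 10*b (X(b) = -10*b - 18 = -18 - 10*b)
X(-10)*(53 + a) = (-18 - 10*(-10))*(53 + 190) = (-18 + 100)*243 = 82*243 = 19926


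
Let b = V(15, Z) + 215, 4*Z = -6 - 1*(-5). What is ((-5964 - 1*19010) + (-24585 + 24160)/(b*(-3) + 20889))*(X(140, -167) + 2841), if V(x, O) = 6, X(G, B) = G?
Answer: -1505776280569/20226 ≈ -7.4448e+7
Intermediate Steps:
Z = -¼ (Z = (-6 - 1*(-5))/4 = (-6 + 5)/4 = (¼)*(-1) = -¼ ≈ -0.25000)
b = 221 (b = 6 + 215 = 221)
((-5964 - 1*19010) + (-24585 + 24160)/(b*(-3) + 20889))*(X(140, -167) + 2841) = ((-5964 - 1*19010) + (-24585 + 24160)/(221*(-3) + 20889))*(140 + 2841) = ((-5964 - 19010) - 425/(-663 + 20889))*2981 = (-24974 - 425/20226)*2981 = -505124549/20226*2981 = -1505776280569/20226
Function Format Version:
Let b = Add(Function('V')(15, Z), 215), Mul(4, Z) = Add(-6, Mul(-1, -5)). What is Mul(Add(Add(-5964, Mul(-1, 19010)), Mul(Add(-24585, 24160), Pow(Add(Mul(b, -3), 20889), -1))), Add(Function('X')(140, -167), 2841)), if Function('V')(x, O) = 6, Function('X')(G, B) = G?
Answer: Rational(-1505776280569, 20226) ≈ -7.4448e+7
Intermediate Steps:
Z = Rational(-1, 4) (Z = Mul(Rational(1, 4), Add(-6, Mul(-1, -5))) = Mul(Rational(1, 4), Add(-6, 5)) = Mul(Rational(1, 4), -1) = Rational(-1, 4) ≈ -0.25000)
b = 221 (b = Add(6, 215) = 221)
Mul(Add(Add(-5964, Mul(-1, 19010)), Mul(Add(-24585, 24160), Pow(Add(Mul(b, -3), 20889), -1))), Add(Function('X')(140, -167), 2841)) = Mul(Add(Add(-5964, Mul(-1, 19010)), Mul(Add(-24585, 24160), Pow(Add(Mul(221, -3), 20889), -1))), Add(140, 2841)) = Mul(Add(Add(-5964, -19010), Mul(-425, Pow(Add(-663, 20889), -1))), 2981) = Mul(Add(-24974, Mul(-425, Pow(20226, -1))), 2981) = Mul(Add(-24974, Mul(-425, Rational(1, 20226))), 2981) = Mul(Add(-24974, Rational(-425, 20226)), 2981) = Mul(Rational(-505124549, 20226), 2981) = Rational(-1505776280569, 20226)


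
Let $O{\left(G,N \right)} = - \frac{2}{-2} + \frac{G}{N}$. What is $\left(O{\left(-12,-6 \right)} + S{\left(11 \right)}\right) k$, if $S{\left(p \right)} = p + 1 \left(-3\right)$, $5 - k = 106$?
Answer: $-1111$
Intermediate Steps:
$k = -101$ ($k = 5 - 106 = -101$)
$O{\left(G,N \right)} = 1 + \frac{G}{N}$ ($O{\left(G,N \right)} = \left(-2\right) \left(- \frac{1}{2}\right) + \frac{G}{N} = 1 + \frac{G}{N}$)
$S{\left(p \right)} = -3 + p$ ($S{\left(p \right)} = p - 3 = -3 + p$)
$\left(O{\left(-12,-6 \right)} + S{\left(11 \right)}\right) k = \left(\frac{-12 - 6}{-6} + \left(-3 + 11\right)\right) \left(-101\right) = \left(\left(- \frac{1}{6}\right) \left(-18\right) + 8\right) \left(-101\right) = \left(3 + 8\right) \left(-101\right) = 11 \left(-101\right) = -1111$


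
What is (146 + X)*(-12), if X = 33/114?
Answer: -33354/19 ≈ -1755.5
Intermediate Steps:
X = 11/38 (X = 33*(1/114) = 11/38 ≈ 0.28947)
(146 + X)*(-12) = (146 + 11/38)*(-12) = (5559/38)*(-12) = -33354/19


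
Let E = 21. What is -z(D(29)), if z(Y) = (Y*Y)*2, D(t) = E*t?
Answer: -741762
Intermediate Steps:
D(t) = 21*t
z(Y) = 2*Y² (z(Y) = Y²*2 = 2*Y²)
-z(D(29)) = -2*(21*29)² = -2*609² = -2*370881 = -1*741762 = -741762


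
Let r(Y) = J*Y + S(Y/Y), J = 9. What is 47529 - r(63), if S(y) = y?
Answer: 46961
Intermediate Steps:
r(Y) = 1 + 9*Y (r(Y) = 9*Y + Y/Y = 9*Y + 1 = 1 + 9*Y)
47529 - r(63) = 47529 - (1 + 9*63) = 47529 - (1 + 567) = 47529 - 1*568 = 47529 - 568 = 46961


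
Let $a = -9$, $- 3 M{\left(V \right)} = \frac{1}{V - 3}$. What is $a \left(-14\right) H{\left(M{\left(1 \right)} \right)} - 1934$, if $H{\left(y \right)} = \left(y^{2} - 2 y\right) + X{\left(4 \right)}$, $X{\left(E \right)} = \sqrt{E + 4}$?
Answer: $- \frac{3945}{2} + 252 \sqrt{2} \approx -1616.1$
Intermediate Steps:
$M{\left(V \right)} = - \frac{1}{3 \left(-3 + V\right)}$ ($M{\left(V \right)} = - \frac{1}{3 \left(V - 3\right)} = - \frac{1}{3 \left(-3 + V\right)}$)
$X{\left(E \right)} = \sqrt{4 + E}$
$H{\left(y \right)} = y^{2} - 2 y + 2 \sqrt{2}$ ($H{\left(y \right)} = \left(y^{2} - 2 y\right) + \sqrt{4 + 4} = \left(y^{2} - 2 y\right) + \sqrt{8} = \left(y^{2} - 2 y\right) + 2 \sqrt{2} = y^{2} - 2 y + 2 \sqrt{2}$)
$a \left(-14\right) H{\left(M{\left(1 \right)} \right)} - 1934 = \left(-9\right) \left(-14\right) \left(\left(- \frac{1}{-9 + 3 \cdot 1}\right)^{2} - 2 \left(- \frac{1}{-9 + 3 \cdot 1}\right) + 2 \sqrt{2}\right) - 1934 = 126 \left(\left(- \frac{1}{-9 + 3}\right)^{2} - 2 \left(- \frac{1}{-9 + 3}\right) + 2 \sqrt{2}\right) - 1934 = 126 \left(\left(- \frac{1}{-6}\right)^{2} - 2 \left(- \frac{1}{-6}\right) + 2 \sqrt{2}\right) - 1934 = 126 \left(\left(\left(-1\right) \left(- \frac{1}{6}\right)\right)^{2} - 2 \left(\left(-1\right) \left(- \frac{1}{6}\right)\right) + 2 \sqrt{2}\right) - 1934 = 126 \left(\left(\frac{1}{6}\right)^{2} - \frac{1}{3} + 2 \sqrt{2}\right) - 1934 = 126 \left(\frac{1}{36} - \frac{1}{3} + 2 \sqrt{2}\right) - 1934 = 126 \left(- \frac{11}{36} + 2 \sqrt{2}\right) - 1934 = \left(- \frac{77}{2} + 252 \sqrt{2}\right) - 1934 = - \frac{3945}{2} + 252 \sqrt{2}$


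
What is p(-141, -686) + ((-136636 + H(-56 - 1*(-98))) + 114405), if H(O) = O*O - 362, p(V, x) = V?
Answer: -20970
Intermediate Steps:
H(O) = -362 + O² (H(O) = O² - 362 = -362 + O²)
p(-141, -686) + ((-136636 + H(-56 - 1*(-98))) + 114405) = -141 + ((-136636 + (-362 + (-56 - 1*(-98))²)) + 114405) = -141 + ((-136636 + (-362 + (-56 + 98)²)) + 114405) = -141 + ((-136636 + (-362 + 42²)) + 114405) = -141 + ((-136636 + (-362 + 1764)) + 114405) = -141 + ((-136636 + 1402) + 114405) = -141 + (-135234 + 114405) = -141 - 20829 = -20970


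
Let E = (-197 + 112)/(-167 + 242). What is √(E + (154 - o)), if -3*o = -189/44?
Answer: √16491255/330 ≈ 12.306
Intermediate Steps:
o = 63/44 (o = -(-63)/44 = -⅓*(-189/44) = 63/44 ≈ 1.4318)
E = -17/15 (E = -85/75 = -85*1/75 = -17/15 ≈ -1.1333)
√(E + (154 - o)) = √(-17/15 + (154 - 1*63/44)) = √(-17/15 + (154 - 63/44)) = √(-17/15 + 6713/44) = √(99947/660) = √16491255/330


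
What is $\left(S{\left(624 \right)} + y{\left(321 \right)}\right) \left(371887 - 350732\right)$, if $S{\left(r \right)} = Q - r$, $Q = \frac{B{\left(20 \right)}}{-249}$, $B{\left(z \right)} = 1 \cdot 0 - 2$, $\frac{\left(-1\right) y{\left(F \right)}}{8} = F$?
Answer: $- \frac{16814120930}{249} \approx -6.7527 \cdot 10^{7}$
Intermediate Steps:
$y{\left(F \right)} = - 8 F$
$B{\left(z \right)} = -2$ ($B{\left(z \right)} = 0 - 2 = -2$)
$Q = \frac{2}{249}$ ($Q = - \frac{2}{-249} = \left(-2\right) \left(- \frac{1}{249}\right) = \frac{2}{249} \approx 0.0080321$)
$S{\left(r \right)} = \frac{2}{249} - r$
$\left(S{\left(624 \right)} + y{\left(321 \right)}\right) \left(371887 - 350732\right) = \left(\left(\frac{2}{249} - 624\right) - 2568\right) \left(371887 - 350732\right) = \left(\left(\frac{2}{249} - 624\right) - 2568\right) 21155 = \left(- \frac{155374}{249} - 2568\right) 21155 = \left(- \frac{794806}{249}\right) 21155 = - \frac{16814120930}{249}$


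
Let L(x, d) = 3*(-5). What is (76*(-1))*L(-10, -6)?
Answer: 1140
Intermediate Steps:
L(x, d) = -15
(76*(-1))*L(-10, -6) = (76*(-1))*(-15) = -76*(-15) = 1140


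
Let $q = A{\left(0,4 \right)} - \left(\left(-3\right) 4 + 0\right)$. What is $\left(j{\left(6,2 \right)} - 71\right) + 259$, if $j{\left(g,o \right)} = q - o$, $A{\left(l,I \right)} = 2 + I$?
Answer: $204$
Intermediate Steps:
$q = 18$ ($q = \left(2 + 4\right) - \left(\left(-3\right) 4 + 0\right) = 6 - \left(-12 + 0\right) = 6 - -12 = 6 + 12 = 18$)
$j{\left(g,o \right)} = 18 - o$
$\left(j{\left(6,2 \right)} - 71\right) + 259 = \left(\left(18 - 2\right) - 71\right) + 259 = \left(16 - 71\right) + 259 = -55 + 259 = 204$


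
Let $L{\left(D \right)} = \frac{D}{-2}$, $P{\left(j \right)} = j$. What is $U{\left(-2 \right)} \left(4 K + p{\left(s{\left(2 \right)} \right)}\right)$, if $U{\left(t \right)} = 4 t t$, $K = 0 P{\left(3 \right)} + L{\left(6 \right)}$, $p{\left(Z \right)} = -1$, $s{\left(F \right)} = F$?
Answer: $-208$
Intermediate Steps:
$L{\left(D \right)} = - \frac{D}{2}$ ($L{\left(D \right)} = D \left(- \frac{1}{2}\right) = - \frac{D}{2}$)
$K = -3$ ($K = 0 \cdot 3 - 3 = 0 - 3 = -3$)
$U{\left(t \right)} = 4 t^{2}$
$U{\left(-2 \right)} \left(4 K + p{\left(s{\left(2 \right)} \right)}\right) = 4 \left(-2\right)^{2} \left(4 \left(-3\right) - 1\right) = 4 \cdot 4 \left(-12 - 1\right) = 16 \left(-13\right) = -208$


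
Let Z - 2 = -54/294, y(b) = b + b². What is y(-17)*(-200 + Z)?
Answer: -2641392/49 ≈ -53906.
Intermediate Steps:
Z = 89/49 (Z = 2 - 54/294 = 2 - 54*1/294 = 2 - 9/49 = 89/49 ≈ 1.8163)
y(-17)*(-200 + Z) = (-17*(1 - 17))*(-200 + 89/49) = -17*(-16)*(-9711/49) = 272*(-9711/49) = -2641392/49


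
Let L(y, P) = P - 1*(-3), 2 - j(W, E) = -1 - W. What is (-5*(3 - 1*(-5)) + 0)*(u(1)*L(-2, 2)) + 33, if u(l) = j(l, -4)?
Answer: -767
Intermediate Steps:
j(W, E) = 3 + W (j(W, E) = 2 - (-1 - W) = 2 + (1 + W) = 3 + W)
u(l) = 3 + l
L(y, P) = 3 + P (L(y, P) = P + 3 = 3 + P)
(-5*(3 - 1*(-5)) + 0)*(u(1)*L(-2, 2)) + 33 = (-5*(3 - 1*(-5)) + 0)*((3 + 1)*(3 + 2)) + 33 = (-5*(3 + 5) + 0)*(4*5) + 33 = (-5*8 + 0)*20 + 33 = (-40 + 0)*20 + 33 = -40*20 + 33 = -800 + 33 = -767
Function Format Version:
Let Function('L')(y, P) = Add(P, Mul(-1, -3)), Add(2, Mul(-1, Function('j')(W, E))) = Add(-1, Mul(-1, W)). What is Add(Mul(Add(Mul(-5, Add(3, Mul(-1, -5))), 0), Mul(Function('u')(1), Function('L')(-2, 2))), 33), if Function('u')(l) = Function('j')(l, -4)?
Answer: -767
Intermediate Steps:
Function('j')(W, E) = Add(3, W) (Function('j')(W, E) = Add(2, Mul(-1, Add(-1, Mul(-1, W)))) = Add(2, Add(1, W)) = Add(3, W))
Function('u')(l) = Add(3, l)
Function('L')(y, P) = Add(3, P) (Function('L')(y, P) = Add(P, 3) = Add(3, P))
Add(Mul(Add(Mul(-5, Add(3, Mul(-1, -5))), 0), Mul(Function('u')(1), Function('L')(-2, 2))), 33) = Add(Mul(Add(Mul(-5, Add(3, Mul(-1, -5))), 0), Mul(Add(3, 1), Add(3, 2))), 33) = Add(Mul(Add(Mul(-5, Add(3, 5)), 0), Mul(4, 5)), 33) = Add(Mul(Add(Mul(-5, 8), 0), 20), 33) = Add(Mul(Add(-40, 0), 20), 33) = Add(Mul(-40, 20), 33) = Add(-800, 33) = -767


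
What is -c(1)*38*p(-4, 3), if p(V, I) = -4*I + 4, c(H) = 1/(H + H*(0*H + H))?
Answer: 152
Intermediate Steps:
c(H) = 1/(H + H²) (c(H) = 1/(H + H*(0 + H)) = 1/(H + H*H) = 1/(H + H²))
p(V, I) = 4 - 4*I
-c(1)*38*p(-4, 3) = -(1/(1*(1 + 1)))*38*(4 - 4*3) = -(1/2)*38*(4 - 12) = -(1*(½))*38*(-8) = -(½)*38*(-8) = -19*(-8) = -1*(-152) = 152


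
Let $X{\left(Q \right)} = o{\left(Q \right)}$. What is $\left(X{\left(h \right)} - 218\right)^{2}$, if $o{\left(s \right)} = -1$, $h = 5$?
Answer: $47961$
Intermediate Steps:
$X{\left(Q \right)} = -1$
$\left(X{\left(h \right)} - 218\right)^{2} = \left(-1 - 218\right)^{2} = \left(-219\right)^{2} = 47961$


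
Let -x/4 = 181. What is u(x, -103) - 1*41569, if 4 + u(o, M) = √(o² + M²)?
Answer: -41573 + √534785 ≈ -40842.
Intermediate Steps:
x = -724 (x = -4*181 = -724)
u(o, M) = -4 + √(M² + o²) (u(o, M) = -4 + √(o² + M²) = -4 + √(M² + o²))
u(x, -103) - 1*41569 = (-4 + √((-103)² + (-724)²)) - 1*41569 = (-4 + √(10609 + 524176)) - 41569 = (-4 + √534785) - 41569 = -41573 + √534785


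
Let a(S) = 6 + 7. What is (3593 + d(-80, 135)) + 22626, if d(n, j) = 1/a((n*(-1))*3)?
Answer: 340848/13 ≈ 26219.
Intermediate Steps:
a(S) = 13
d(n, j) = 1/13
(3593 + d(-80, 135)) + 22626 = (3593 + 1/13) + 22626 = 46710/13 + 22626 = 340848/13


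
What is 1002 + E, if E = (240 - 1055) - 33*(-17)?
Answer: 748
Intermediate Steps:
E = -254 (E = -815 + 561 = -254)
1002 + E = 1002 - 254 = 748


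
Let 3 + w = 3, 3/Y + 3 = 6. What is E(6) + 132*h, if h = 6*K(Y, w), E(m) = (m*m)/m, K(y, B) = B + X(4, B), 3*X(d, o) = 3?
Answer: 798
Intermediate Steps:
Y = 1 (Y = 3/(-3 + 6) = 3/3 = 3*(⅓) = 1)
X(d, o) = 1 (X(d, o) = (⅓)*3 = 1)
w = 0 (w = -3 + 3 = 0)
K(y, B) = 1 + B (K(y, B) = B + 1 = 1 + B)
E(m) = m (E(m) = m²/m = m)
h = 6 (h = 6*(1 + 0) = 6*1 = 6)
E(6) + 132*h = 6 + 132*6 = 6 + 792 = 798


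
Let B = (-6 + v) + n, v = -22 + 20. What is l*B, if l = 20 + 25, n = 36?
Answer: 1260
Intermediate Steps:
v = -2
l = 45
B = 28 (B = (-6 - 2) + 36 = -8 + 36 = 28)
l*B = 45*28 = 1260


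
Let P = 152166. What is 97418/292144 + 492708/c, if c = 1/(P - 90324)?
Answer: 4450820871370501/146072 ≈ 3.0470e+10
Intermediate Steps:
c = 1/61842 (c = 1/(152166 - 90324) = 1/61842 ≈ 1.6170e-5)
97418/292144 + 492708/c = 97418/292144 + 492708/(1/61842) = 97418*(1/292144) + 492708*61842 = 48709/146072 + 30470048136 = 4450820871370501/146072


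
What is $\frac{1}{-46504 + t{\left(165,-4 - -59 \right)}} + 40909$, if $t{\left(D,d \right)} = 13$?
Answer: $\frac{1901900318}{46491} \approx 40909.0$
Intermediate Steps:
$\frac{1}{-46504 + t{\left(165,-4 - -59 \right)}} + 40909 = \frac{1}{-46504 + 13} + 40909 = \frac{1}{-46491} + 40909 = - \frac{1}{46491} + 40909 = \frac{1901900318}{46491}$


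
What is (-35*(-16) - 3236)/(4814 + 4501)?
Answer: -892/3105 ≈ -0.28728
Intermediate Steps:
(-35*(-16) - 3236)/(4814 + 4501) = (560 - 3236)/9315 = -2676*1/9315 = -892/3105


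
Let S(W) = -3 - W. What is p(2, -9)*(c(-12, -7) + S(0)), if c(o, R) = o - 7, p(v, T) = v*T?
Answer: 396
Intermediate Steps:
p(v, T) = T*v
c(o, R) = -7 + o
p(2, -9)*(c(-12, -7) + S(0)) = (-9*2)*((-7 - 12) + (-3 - 1*0)) = -18*(-19 + (-3 + 0)) = -18*(-19 - 3) = -18*(-22) = 396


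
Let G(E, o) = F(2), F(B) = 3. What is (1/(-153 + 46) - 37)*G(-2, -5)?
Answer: -11880/107 ≈ -111.03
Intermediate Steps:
G(E, o) = 3
(1/(-153 + 46) - 37)*G(-2, -5) = (1/(-153 + 46) - 37)*3 = (1/(-107) - 37)*3 = (-1/107 - 37)*3 = -3960/107*3 = -11880/107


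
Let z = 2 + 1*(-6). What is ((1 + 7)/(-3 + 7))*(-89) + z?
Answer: -182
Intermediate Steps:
z = -4 (z = 2 - 6 = -4)
((1 + 7)/(-3 + 7))*(-89) + z = ((1 + 7)/(-3 + 7))*(-89) - 4 = (8/4)*(-89) - 4 = (8*(¼))*(-89) - 4 = 2*(-89) - 4 = -178 - 4 = -182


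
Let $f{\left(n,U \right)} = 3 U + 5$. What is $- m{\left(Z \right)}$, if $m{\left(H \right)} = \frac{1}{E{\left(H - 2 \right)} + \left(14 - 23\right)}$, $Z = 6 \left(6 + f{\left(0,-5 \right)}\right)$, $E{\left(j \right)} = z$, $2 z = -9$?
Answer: $\frac{2}{27} \approx 0.074074$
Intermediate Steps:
$z = - \frac{9}{2}$ ($z = \frac{1}{2} \left(-9\right) = - \frac{9}{2} \approx -4.5$)
$f{\left(n,U \right)} = 5 + 3 U$
$E{\left(j \right)} = - \frac{9}{2}$
$Z = -24$ ($Z = 6 \left(6 + \left(5 + 3 \left(-5\right)\right)\right) = 6 \left(6 + \left(5 - 15\right)\right) = 6 \left(6 - 10\right) = 6 \left(-4\right) = -24$)
$m{\left(H \right)} = - \frac{2}{27}$ ($m{\left(H \right)} = \frac{1}{- \frac{9}{2} + \left(14 - 23\right)} = \frac{1}{- \frac{9}{2} - 9} = \frac{1}{- \frac{27}{2}} = - \frac{2}{27}$)
$- m{\left(Z \right)} = \left(-1\right) \left(- \frac{2}{27}\right) = \frac{2}{27}$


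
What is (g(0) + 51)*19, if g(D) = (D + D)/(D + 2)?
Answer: 969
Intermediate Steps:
g(D) = 2*D/(2 + D) (g(D) = (2*D)/(2 + D) = 2*D/(2 + D))
(g(0) + 51)*19 = (2*0/(2 + 0) + 51)*19 = (2*0/2 + 51)*19 = (2*0*(1/2) + 51)*19 = (0 + 51)*19 = 51*19 = 969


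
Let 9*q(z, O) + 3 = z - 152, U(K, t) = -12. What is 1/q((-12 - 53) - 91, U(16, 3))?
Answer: -9/311 ≈ -0.028939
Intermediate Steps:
q(z, O) = -155/9 + z/9 (q(z, O) = -⅓ + (z - 152)/9 = -⅓ + (-152 + z)/9 = -⅓ + (-152/9 + z/9) = -155/9 + z/9)
1/q((-12 - 53) - 91, U(16, 3)) = 1/(-155/9 + ((-12 - 53) - 91)/9) = 1/(-155/9 + (-65 - 91)/9) = 1/(-155/9 + (⅑)*(-156)) = 1/(-155/9 - 52/3) = 1/(-311/9) = -9/311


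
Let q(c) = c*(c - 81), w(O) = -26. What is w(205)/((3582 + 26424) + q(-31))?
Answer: -13/16739 ≈ -0.00077663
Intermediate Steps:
q(c) = c*(-81 + c)
w(205)/((3582 + 26424) + q(-31)) = -26/((3582 + 26424) - 31*(-81 - 31)) = -26/(30006 - 31*(-112)) = -26/(30006 + 3472) = -26/33478 = -26*1/33478 = -13/16739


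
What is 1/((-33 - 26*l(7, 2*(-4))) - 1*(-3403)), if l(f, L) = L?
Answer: 1/3578 ≈ 0.00027949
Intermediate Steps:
1/((-33 - 26*l(7, 2*(-4))) - 1*(-3403)) = 1/((-33 - 52*(-4)) - 1*(-3403)) = 1/((-33 - 26*(-8)) + 3403) = 1/((-33 + 208) + 3403) = 1/(175 + 3403) = 1/3578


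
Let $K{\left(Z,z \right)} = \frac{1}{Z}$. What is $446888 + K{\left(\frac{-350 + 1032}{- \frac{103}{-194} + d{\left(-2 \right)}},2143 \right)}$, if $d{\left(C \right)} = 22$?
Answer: $\frac{1907318125}{4268} \approx 4.4689 \cdot 10^{5}$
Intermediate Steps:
$446888 + K{\left(\frac{-350 + 1032}{- \frac{103}{-194} + d{\left(-2 \right)}},2143 \right)} = 446888 + \frac{1}{\left(-350 + 1032\right) \frac{1}{- \frac{103}{-194} + 22}} = 446888 + \frac{1}{682 \frac{1}{\left(-103\right) \left(- \frac{1}{194}\right) + 22}} = 446888 + \frac{1}{682 \frac{1}{\frac{103}{194} + 22}} = 446888 + \frac{1}{682 \frac{1}{\frac{4371}{194}}} = 446888 + \frac{1}{682 \cdot \frac{194}{4371}} = 446888 + \frac{1}{\frac{4268}{141}} = 446888 + \frac{141}{4268} = \frac{1907318125}{4268}$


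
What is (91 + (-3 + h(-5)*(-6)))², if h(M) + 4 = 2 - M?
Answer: 4900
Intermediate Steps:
h(M) = -2 - M (h(M) = -4 + (2 - M) = -2 - M)
(91 + (-3 + h(-5)*(-6)))² = (91 + (-3 + (-2 - 1*(-5))*(-6)))² = (91 + (-3 + (-2 + 5)*(-6)))² = (91 + (-3 + 3*(-6)))² = (91 + (-3 - 18))² = (91 - 21)² = 70² = 4900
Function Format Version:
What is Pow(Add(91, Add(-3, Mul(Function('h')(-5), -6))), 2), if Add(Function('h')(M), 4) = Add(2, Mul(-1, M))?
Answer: 4900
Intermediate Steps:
Function('h')(M) = Add(-2, Mul(-1, M)) (Function('h')(M) = Add(-4, Add(2, Mul(-1, M))) = Add(-2, Mul(-1, M)))
Pow(Add(91, Add(-3, Mul(Function('h')(-5), -6))), 2) = Pow(Add(91, Add(-3, Mul(Add(-2, Mul(-1, -5)), -6))), 2) = Pow(Add(91, Add(-3, Mul(Add(-2, 5), -6))), 2) = Pow(Add(91, Add(-3, Mul(3, -6))), 2) = Pow(Add(91, Add(-3, -18)), 2) = Pow(Add(91, -21), 2) = Pow(70, 2) = 4900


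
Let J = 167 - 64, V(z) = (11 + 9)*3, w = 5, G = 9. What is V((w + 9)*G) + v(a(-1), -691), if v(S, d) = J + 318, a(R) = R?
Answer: 481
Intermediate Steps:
V(z) = 60 (V(z) = 20*3 = 60)
J = 103
v(S, d) = 421 (v(S, d) = 103 + 318 = 421)
V((w + 9)*G) + v(a(-1), -691) = 60 + 421 = 481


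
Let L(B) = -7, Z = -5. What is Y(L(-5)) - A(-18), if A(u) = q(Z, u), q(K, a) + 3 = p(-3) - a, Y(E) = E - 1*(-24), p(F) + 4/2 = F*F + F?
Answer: -2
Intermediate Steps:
p(F) = -2 + F + F² (p(F) = -2 + (F*F + F) = -2 + (F² + F) = -2 + (F + F²) = -2 + F + F²)
Y(E) = 24 + E (Y(E) = E + 24 = 24 + E)
q(K, a) = 1 - a (q(K, a) = -3 + ((-2 - 3 + (-3)²) - a) = -3 + ((-2 - 3 + 9) - a) = -3 + (4 - a) = 1 - a)
A(u) = 1 - u
Y(L(-5)) - A(-18) = (24 - 7) - (1 - 1*(-18)) = 17 - (1 + 18) = 17 - 1*19 = 17 - 19 = -2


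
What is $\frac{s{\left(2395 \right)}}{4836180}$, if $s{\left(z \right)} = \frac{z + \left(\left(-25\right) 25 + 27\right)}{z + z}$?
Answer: $\frac{599}{7721767400} \approx 7.7573 \cdot 10^{-8}$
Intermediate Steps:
$s{\left(z \right)} = \frac{-598 + z}{2 z}$ ($s{\left(z \right)} = \frac{z + \left(-625 + 27\right)}{2 z} = \left(z - 598\right) \frac{1}{2 z} = \left(-598 + z\right) \frac{1}{2 z} = \frac{-598 + z}{2 z}$)
$\frac{s{\left(2395 \right)}}{4836180} = \frac{\frac{1}{2} \cdot \frac{1}{2395} \left(-598 + 2395\right)}{4836180} = \frac{1}{2} \cdot \frac{1}{2395} \cdot 1797 \cdot \frac{1}{4836180} = \frac{1797}{4790} \cdot \frac{1}{4836180} = \frac{599}{7721767400}$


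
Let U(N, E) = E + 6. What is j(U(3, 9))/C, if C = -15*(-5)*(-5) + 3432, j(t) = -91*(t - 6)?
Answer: -273/1019 ≈ -0.26791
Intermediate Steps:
U(N, E) = 6 + E
j(t) = 546 - 91*t (j(t) = -91*(-6 + t) = 546 - 91*t)
C = 3057 (C = 75*(-5) + 3432 = -375 + 3432 = 3057)
j(U(3, 9))/C = (546 - 91*(6 + 9))/3057 = (546 - 91*15)*(1/3057) = (546 - 1365)*(1/3057) = -819*1/3057 = -273/1019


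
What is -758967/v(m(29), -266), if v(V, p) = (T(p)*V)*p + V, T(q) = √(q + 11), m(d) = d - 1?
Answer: -758967/505197868 - 14420373*I*√255/36085562 ≈ -0.0015023 - 6.3814*I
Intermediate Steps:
m(d) = -1 + d
T(q) = √(11 + q)
v(V, p) = V + V*p*√(11 + p) (v(V, p) = (√(11 + p)*V)*p + V = (V*√(11 + p))*p + V = V*p*√(11 + p) + V = V + V*p*√(11 + p))
-758967/v(m(29), -266) = -758967*1/((1 - 266*√(11 - 266))*(-1 + 29)) = -758967*1/(28*(1 - 266*I*√255)) = -758967/(28 - 7448*I*√255)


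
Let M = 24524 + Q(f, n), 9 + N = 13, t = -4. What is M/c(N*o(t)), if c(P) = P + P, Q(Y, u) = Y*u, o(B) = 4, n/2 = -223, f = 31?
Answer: 5349/16 ≈ 334.31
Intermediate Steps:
n = -446 (n = 2*(-223) = -446)
N = 4 (N = -9 + 13 = 4)
c(P) = 2*P
M = 10698 (M = 24524 + 31*(-446) = 24524 - 13826 = 10698)
M/c(N*o(t)) = 10698/((2*(4*4))) = 10698/((2*16)) = 10698/32 = 10698*(1/32) = 5349/16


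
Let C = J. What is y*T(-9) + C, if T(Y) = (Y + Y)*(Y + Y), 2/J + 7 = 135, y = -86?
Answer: -1783295/64 ≈ -27864.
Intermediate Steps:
J = 1/64 (J = 2/(-7 + 135) = 2/128 = 2*(1/128) = 1/64 ≈ 0.015625)
C = 1/64 ≈ 0.015625
T(Y) = 4*Y**2 (T(Y) = (2*Y)*(2*Y) = 4*Y**2)
y*T(-9) + C = -344*(-9)**2 + 1/64 = -344*81 + 1/64 = -86*324 + 1/64 = -27864 + 1/64 = -1783295/64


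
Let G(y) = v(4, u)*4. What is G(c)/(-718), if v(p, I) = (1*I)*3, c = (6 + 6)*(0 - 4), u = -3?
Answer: 18/359 ≈ 0.050139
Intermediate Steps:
c = -48 (c = 12*(-4) = -48)
v(p, I) = 3*I (v(p, I) = I*3 = 3*I)
G(y) = -36 (G(y) = (3*(-3))*4 = -9*4 = -36)
G(c)/(-718) = -36/(-718) = -36*(-1/718) = 18/359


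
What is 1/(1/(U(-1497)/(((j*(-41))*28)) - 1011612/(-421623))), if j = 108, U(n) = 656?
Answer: 21197005/8854083 ≈ 2.3940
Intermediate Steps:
1/(1/(U(-1497)/(((j*(-41))*28)) - 1011612/(-421623))) = 1/(1/(656/(((108*(-41))*28)) - 1011612/(-421623))) = 1/(1/(656/((-4428*28)) - 1011612*(-1/421623))) = 1/(1/(656/(-123984) + 337204/140541)) = 1/(1/(656*(-1/123984) + 337204/140541)) = 1/(1/(-1/189 + 337204/140541)) = 1/(1/(21197005/8854083)) = 1/(8854083/21197005) = 21197005/8854083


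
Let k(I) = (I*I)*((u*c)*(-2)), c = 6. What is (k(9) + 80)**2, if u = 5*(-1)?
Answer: 24403600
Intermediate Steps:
u = -5
k(I) = 60*I**2 (k(I) = (I*I)*(-5*6*(-2)) = I**2*(-30*(-2)) = I**2*60 = 60*I**2)
(k(9) + 80)**2 = (60*9**2 + 80)**2 = (60*81 + 80)**2 = (4860 + 80)**2 = 4940**2 = 24403600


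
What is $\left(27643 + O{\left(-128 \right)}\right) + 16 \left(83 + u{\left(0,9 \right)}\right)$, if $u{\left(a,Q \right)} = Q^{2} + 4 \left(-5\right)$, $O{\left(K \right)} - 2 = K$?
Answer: $29821$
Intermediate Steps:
$O{\left(K \right)} = 2 + K$
$u{\left(a,Q \right)} = -20 + Q^{2}$ ($u{\left(a,Q \right)} = Q^{2} - 20 = -20 + Q^{2}$)
$\left(27643 + O{\left(-128 \right)}\right) + 16 \left(83 + u{\left(0,9 \right)}\right) = \left(27643 + \left(2 - 128\right)\right) + 16 \left(83 - \left(20 - 9^{2}\right)\right) = \left(27643 - 126\right) + 16 \left(83 + \left(-20 + 81\right)\right) = 27517 + 16 \left(83 + 61\right) = 27517 + 16 \cdot 144 = 27517 + 2304 = 29821$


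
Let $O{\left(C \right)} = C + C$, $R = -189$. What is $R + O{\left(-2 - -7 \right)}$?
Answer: $-179$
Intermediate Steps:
$O{\left(C \right)} = 2 C$
$R + O{\left(-2 - -7 \right)} = -189 + 2 \left(-2 - -7\right) = -189 + 2 \left(-2 + 7\right) = -189 + 2 \cdot 5 = -189 + 10 = -179$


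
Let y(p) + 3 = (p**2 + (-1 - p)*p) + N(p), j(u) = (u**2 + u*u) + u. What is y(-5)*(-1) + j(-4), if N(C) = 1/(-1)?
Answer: 27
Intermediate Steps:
N(C) = -1 (N(C) = 1*(-1) = -1)
j(u) = u + 2*u**2 (j(u) = (u**2 + u**2) + u = 2*u**2 + u = u + 2*u**2)
y(p) = -4 + p**2 + p*(-1 - p) (y(p) = -3 + ((p**2 + (-1 - p)*p) - 1) = -3 + ((p**2 + p*(-1 - p)) - 1) = -3 + (-1 + p**2 + p*(-1 - p)) = -4 + p**2 + p*(-1 - p))
y(-5)*(-1) + j(-4) = (-4 - 1*(-5))*(-1) - 4*(1 + 2*(-4)) = (-4 + 5)*(-1) - 4*(1 - 8) = 1*(-1) - 4*(-7) = -1 + 28 = 27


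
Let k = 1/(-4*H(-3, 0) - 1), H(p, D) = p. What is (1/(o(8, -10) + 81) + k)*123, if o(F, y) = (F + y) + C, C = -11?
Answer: 9717/748 ≈ 12.991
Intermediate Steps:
o(F, y) = -11 + F + y (o(F, y) = (F + y) - 11 = -11 + F + y)
k = 1/11 (k = 1/(-4*(-3) - 1) = 1/(12 - 1) = 1/11 ≈ 0.090909)
(1/(o(8, -10) + 81) + k)*123 = (1/((-11 + 8 - 10) + 81) + 1/11)*123 = (1/(-13 + 81) + 1/11)*123 = (1/68 + 1/11)*123 = (79/748)*123 = 9717/748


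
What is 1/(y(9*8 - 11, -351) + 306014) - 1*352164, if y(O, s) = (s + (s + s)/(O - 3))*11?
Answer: -3084455158435/8758576 ≈ -3.5216e+5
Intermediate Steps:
y(O, s) = 11*s + 22*s/(-3 + O) (y(O, s) = (s + (2*s)/(-3 + O))*11 = (s + 2*s/(-3 + O))*11 = 11*s + 22*s/(-3 + O))
1/(y(9*8 - 11, -351) + 306014) - 1*352164 = 1/(11*(-351)*(-1 + (9*8 - 11))/(-3 + (9*8 - 11)) + 306014) - 1*352164 = 1/(11*(-351)*(-1 + (72 - 11))/(-3 + (72 - 11)) + 306014) - 352164 = 1/(11*(-351)*(-1 + 61)/(-3 + 61) + 306014) - 352164 = 1/(11*(-351)*60/58 + 306014) - 352164 = 1/(11*(-351)*(1/58)*60 + 306014) - 352164 = 1/(-115830/29 + 306014) - 352164 = 1/(8758576/29) - 352164 = 29/8758576 - 352164 = -3084455158435/8758576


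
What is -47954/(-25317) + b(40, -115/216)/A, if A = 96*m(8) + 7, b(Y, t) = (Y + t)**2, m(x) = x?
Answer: 512382611/131243328 ≈ 3.9041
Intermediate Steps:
A = 775 (A = 96*8 + 7 = 768 + 7 = 775)
-47954/(-25317) + b(40, -115/216)/A = -47954/(-25317) + (40 - 115/216)**2/775 = -47954*(-1/25317) + (40 - 115*1/216)**2*(1/775) = 47954/25317 + (40 - 115/216)**2*(1/775) = 47954/25317 + (8525/216)**2*(1/775) = 47954/25317 + (72675625/46656)*(1/775) = 47954/25317 + 93775/46656 = 512382611/131243328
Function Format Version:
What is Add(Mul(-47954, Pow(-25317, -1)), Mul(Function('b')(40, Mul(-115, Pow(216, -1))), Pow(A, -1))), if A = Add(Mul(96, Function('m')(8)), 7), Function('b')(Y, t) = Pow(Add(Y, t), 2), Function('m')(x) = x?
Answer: Rational(512382611, 131243328) ≈ 3.9041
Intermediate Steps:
A = 775 (A = Add(Mul(96, 8), 7) = Add(768, 7) = 775)
Add(Mul(-47954, Pow(-25317, -1)), Mul(Function('b')(40, Mul(-115, Pow(216, -1))), Pow(A, -1))) = Add(Mul(-47954, Pow(-25317, -1)), Mul(Pow(Add(40, Mul(-115, Pow(216, -1))), 2), Pow(775, -1))) = Add(Mul(-47954, Rational(-1, 25317)), Mul(Pow(Add(40, Mul(-115, Rational(1, 216))), 2), Rational(1, 775))) = Add(Rational(47954, 25317), Mul(Pow(Add(40, Rational(-115, 216)), 2), Rational(1, 775))) = Add(Rational(47954, 25317), Mul(Pow(Rational(8525, 216), 2), Rational(1, 775))) = Add(Rational(47954, 25317), Mul(Rational(72675625, 46656), Rational(1, 775))) = Add(Rational(47954, 25317), Rational(93775, 46656)) = Rational(512382611, 131243328)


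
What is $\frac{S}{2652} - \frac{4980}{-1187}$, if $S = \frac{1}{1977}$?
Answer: $\frac{26110161107}{6223445748} \approx 4.1954$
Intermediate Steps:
$S = \frac{1}{1977} \approx 0.00050582$
$\frac{S}{2652} - \frac{4980}{-1187} = \frac{1}{1977 \cdot 2652} - \frac{4980}{-1187} = \frac{1}{1977} \cdot \frac{1}{2652} - - \frac{4980}{1187} = \frac{1}{5243004} + \frac{4980}{1187} = \frac{26110161107}{6223445748}$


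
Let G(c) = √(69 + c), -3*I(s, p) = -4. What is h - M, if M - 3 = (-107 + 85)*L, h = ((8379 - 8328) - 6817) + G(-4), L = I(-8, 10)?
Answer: -20219/3 + √65 ≈ -6731.6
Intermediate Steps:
I(s, p) = 4/3 (I(s, p) = -⅓*(-4) = 4/3)
L = 4/3 ≈ 1.3333
h = -6766 + √65 (h = ((8379 - 8328) - 6817) + √(69 - 4) = (51 - 6817) + √65 = -6766 + √65 ≈ -6757.9)
M = -79/3 (M = 3 + (-107 + 85)*(4/3) = 3 - 22*4/3 = 3 - 88/3 = -79/3 ≈ -26.333)
h - M = (-6766 + √65) - 1*(-79/3) = (-6766 + √65) + 79/3 = -20219/3 + √65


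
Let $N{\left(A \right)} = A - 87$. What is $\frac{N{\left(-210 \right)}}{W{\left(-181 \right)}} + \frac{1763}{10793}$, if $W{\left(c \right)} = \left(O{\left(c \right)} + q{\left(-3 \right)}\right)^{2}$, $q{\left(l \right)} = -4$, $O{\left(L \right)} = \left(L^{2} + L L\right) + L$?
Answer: $\frac{19447310198}{119055535091} \approx 0.16335$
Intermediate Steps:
$N{\left(A \right)} = -87 + A$ ($N{\left(A \right)} = A - 87 = -87 + A$)
$O{\left(L \right)} = L + 2 L^{2}$ ($O{\left(L \right)} = \left(L^{2} + L^{2}\right) + L = 2 L^{2} + L = L + 2 L^{2}$)
$W{\left(c \right)} = \left(-4 + c \left(1 + 2 c\right)\right)^{2}$ ($W{\left(c \right)} = \left(c \left(1 + 2 c\right) - 4\right)^{2} = \left(-4 + c \left(1 + 2 c\right)\right)^{2}$)
$\frac{N{\left(-210 \right)}}{W{\left(-181 \right)}} + \frac{1763}{10793} = \frac{-87 - 210}{\left(-4 - 181 \left(1 + 2 \left(-181\right)\right)\right)^{2}} + \frac{1763}{10793} = - \frac{297}{\left(-4 - 181 \left(1 - 362\right)\right)^{2}} + 1763 \cdot \frac{1}{10793} = - \frac{297}{\left(-4 - -65341\right)^{2}} + \frac{41}{251} = - \frac{297}{\left(-4 + 65341\right)^{2}} + \frac{41}{251} = - \frac{297}{65337^{2}} + \frac{41}{251} = - \frac{297}{4268923569} + \frac{41}{251} = \left(-297\right) \frac{1}{4268923569} + \frac{41}{251} = - \frac{33}{474324841} + \frac{41}{251} = \frac{19447310198}{119055535091}$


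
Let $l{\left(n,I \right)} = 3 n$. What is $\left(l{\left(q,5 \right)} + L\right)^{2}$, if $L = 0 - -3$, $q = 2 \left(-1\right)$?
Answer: $9$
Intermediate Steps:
$q = -2$
$L = 3$ ($L = 0 + 3 = 3$)
$\left(l{\left(q,5 \right)} + L\right)^{2} = \left(3 \left(-2\right) + 3\right)^{2} = \left(-6 + 3\right)^{2} = \left(-3\right)^{2} = 9$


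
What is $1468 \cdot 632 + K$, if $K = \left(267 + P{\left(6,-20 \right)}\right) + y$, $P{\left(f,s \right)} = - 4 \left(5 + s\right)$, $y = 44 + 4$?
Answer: $928151$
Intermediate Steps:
$y = 48$
$P{\left(f,s \right)} = -20 - 4 s$
$K = 375$ ($K = \left(267 - -60\right) + 48 = \left(267 + \left(-20 + 80\right)\right) + 48 = \left(267 + 60\right) + 48 = 327 + 48 = 375$)
$1468 \cdot 632 + K = 1468 \cdot 632 + 375 = 927776 + 375 = 928151$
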